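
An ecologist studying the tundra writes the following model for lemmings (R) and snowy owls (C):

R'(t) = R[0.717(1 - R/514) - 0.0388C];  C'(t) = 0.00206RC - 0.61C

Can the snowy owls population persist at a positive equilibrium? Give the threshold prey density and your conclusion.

The predator equation gives dC/dt > 0 only when R > 0.61/0.00206 = 296.
Without the predator, R → K = 514. Since 514 > 296, the predator can invade and persist.

Threshold R = 296; K > 296, so yes, the predator persists.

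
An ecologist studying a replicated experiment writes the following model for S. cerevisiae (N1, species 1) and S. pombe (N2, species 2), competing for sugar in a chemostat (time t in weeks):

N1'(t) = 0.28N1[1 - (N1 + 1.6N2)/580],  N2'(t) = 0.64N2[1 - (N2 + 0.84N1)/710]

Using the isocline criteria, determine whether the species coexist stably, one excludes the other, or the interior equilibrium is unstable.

species 2 excludes species 1

Compare the nullcline intercepts: K1/α12 = 580/1.6 = 362 < K2 = 710; K2/α21 = 710/0.84 = 845 > K1 = 580.
Since the inequalities point opposite ways, species 2 can invade but species 1 cannot.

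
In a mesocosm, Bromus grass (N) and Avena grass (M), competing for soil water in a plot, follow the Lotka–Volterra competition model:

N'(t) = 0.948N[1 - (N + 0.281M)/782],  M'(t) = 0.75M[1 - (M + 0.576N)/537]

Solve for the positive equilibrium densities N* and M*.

Setting both brackets to zero gives the nullclines N + 0.281M = 782 and 0.576N + M = 537.
Substituting M = 537 - 0.576N into the first: N(1 - 0.281·0.576) = 782 - 0.281·537.
So N* = 631/0.838 = 753, and then M* = 537 - 0.576·753 = 103.

N* ≈ 753, M* ≈ 103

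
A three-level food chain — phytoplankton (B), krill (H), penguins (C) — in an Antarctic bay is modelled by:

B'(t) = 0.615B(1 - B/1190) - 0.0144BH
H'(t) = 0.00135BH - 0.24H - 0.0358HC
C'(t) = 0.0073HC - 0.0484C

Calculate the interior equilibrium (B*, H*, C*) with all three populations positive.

B* ≈ 1010, H* ≈ 6.63, C* ≈ 31.2

From dC/dt = 0: 0.0073H* = 0.0484, so H* = 6.63.
From dB/dt = 0: 0.615(1 - B*/1190) = 0.0144·6.63, giving B* = 1190·(1 - 0.155) = 1010.
From dH/dt = 0: 0.00135·1010 - 0.24 = 0.0358C*, so C* = 1.12/0.0358 = 31.2.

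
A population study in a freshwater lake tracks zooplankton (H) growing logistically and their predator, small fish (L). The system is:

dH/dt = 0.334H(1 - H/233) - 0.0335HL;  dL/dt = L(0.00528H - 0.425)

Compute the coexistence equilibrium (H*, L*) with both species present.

H* ≈ 80.5, L* ≈ 6.53

From dL/dt = 0 with L > 0: 0.00528H* = 0.425, so H* = 80.5.
Substitute into dH/dt = 0: 0.334(1 - 80.5/233) = 0.0335L*.
The bracket is 0.655, giving L* = 0.219/0.0335 = 6.53.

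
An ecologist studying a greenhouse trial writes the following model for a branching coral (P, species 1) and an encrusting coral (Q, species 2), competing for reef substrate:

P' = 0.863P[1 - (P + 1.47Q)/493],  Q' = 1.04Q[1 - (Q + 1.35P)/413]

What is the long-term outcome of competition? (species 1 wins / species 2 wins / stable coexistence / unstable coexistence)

unstable coexistence (outcome depends on initial conditions)

Compare the nullcline intercepts: K1/α12 = 493/1.47 = 335 < K2 = 413; K2/α21 = 413/1.35 = 306 < K1 = 493.
Since both are reversed, neither can invade when rare; the interior point is a saddle.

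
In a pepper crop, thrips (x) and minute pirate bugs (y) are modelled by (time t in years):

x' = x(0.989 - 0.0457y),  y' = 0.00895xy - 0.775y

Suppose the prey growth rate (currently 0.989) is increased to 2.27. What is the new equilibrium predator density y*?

y* ≈ 49.7

At the interior fixed point, setting dx/dt = 0 with x > 0 fixes y* = (prey growth rate)/(xy coefficient) — independent of the other coefficients.
With the change, y* = 2.27/0.0457 = 49.7; it rises from 21.6.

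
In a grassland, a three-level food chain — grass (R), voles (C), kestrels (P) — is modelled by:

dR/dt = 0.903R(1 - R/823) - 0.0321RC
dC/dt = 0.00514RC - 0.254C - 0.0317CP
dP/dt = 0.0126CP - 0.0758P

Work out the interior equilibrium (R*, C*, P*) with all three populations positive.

From dP/dt = 0: 0.0126C* = 0.0758, so C* = 6.02.
From dR/dt = 0: 0.903(1 - R*/823) = 0.0321·6.02, giving R* = 823·(1 - 0.214) = 647.
From dC/dt = 0: 0.00514·647 - 0.254 = 0.0317P*, so P* = 3.07/0.0317 = 96.9.

R* ≈ 647, C* ≈ 6.02, P* ≈ 96.9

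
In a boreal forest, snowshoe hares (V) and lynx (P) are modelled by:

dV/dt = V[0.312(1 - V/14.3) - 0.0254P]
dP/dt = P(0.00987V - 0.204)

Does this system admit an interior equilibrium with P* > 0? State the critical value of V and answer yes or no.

Threshold V = 20.7; K < 20.7, so no, the predator goes extinct.

The predator equation gives dP/dt > 0 only when V > 0.204/0.00987 = 20.7.
Without the predator, V → K = 14.3. Since 14.3 < 20.7, the predator cannot invade.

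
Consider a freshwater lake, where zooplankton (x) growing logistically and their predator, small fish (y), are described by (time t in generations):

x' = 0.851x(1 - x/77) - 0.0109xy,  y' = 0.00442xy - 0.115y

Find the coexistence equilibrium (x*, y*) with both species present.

x* ≈ 26, y* ≈ 51.7

From dy/dt = 0 with y > 0: 0.00442x* = 0.115, so x* = 26.
Substitute into dx/dt = 0: 0.851(1 - 26/77) = 0.0109y*.
The bracket is 0.662, giving y* = 0.563/0.0109 = 51.7.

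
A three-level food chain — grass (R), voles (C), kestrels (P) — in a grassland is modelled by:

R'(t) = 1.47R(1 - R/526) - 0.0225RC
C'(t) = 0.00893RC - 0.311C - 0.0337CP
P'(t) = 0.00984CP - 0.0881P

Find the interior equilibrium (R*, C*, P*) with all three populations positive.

R* ≈ 454, C* ≈ 8.95, P* ≈ 111

From dP/dt = 0: 0.00984C* = 0.0881, so C* = 8.95.
From dR/dt = 0: 1.47(1 - R*/526) = 0.0225·8.95, giving R* = 526·(1 - 0.137) = 454.
From dC/dt = 0: 0.00893·454 - 0.311 = 0.0337P*, so P* = 3.74/0.0337 = 111.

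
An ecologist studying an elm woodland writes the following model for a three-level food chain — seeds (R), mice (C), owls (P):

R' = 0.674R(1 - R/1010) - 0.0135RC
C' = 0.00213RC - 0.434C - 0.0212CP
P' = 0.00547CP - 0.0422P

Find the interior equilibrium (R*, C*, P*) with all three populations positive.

From dP/dt = 0: 0.00547C* = 0.0422, so C* = 7.71.
From dR/dt = 0: 0.674(1 - R*/1010) = 0.0135·7.71, giving R* = 1010·(1 - 0.155) = 854.
From dC/dt = 0: 0.00213·854 - 0.434 = 0.0212P*, so P* = 1.38/0.0212 = 65.3.

R* ≈ 854, C* ≈ 7.71, P* ≈ 65.3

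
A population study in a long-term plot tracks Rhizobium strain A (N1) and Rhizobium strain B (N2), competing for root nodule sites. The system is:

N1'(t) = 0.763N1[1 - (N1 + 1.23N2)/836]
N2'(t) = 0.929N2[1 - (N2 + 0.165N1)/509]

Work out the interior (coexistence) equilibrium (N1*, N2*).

N1* ≈ 263, N2* ≈ 466

Setting both brackets to zero gives the nullclines N1 + 1.23N2 = 836 and 0.165N1 + N2 = 509.
Substituting N2 = 509 - 0.165N1 into the first: N1(1 - 1.23·0.165) = 836 - 1.23·509.
So N1* = 210/0.797 = 263, and then N2* = 509 - 0.165·263 = 466.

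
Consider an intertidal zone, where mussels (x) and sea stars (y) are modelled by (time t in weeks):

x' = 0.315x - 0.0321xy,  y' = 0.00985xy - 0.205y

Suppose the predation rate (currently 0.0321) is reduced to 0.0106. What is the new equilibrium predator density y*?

y* ≈ 29.7

At the interior fixed point, setting dx/dt = 0 with x > 0 fixes y* = (prey growth rate)/(xy coefficient) — independent of the other coefficients.
With the change, y* = 0.315/0.0106 = 29.7; it rises from 9.81.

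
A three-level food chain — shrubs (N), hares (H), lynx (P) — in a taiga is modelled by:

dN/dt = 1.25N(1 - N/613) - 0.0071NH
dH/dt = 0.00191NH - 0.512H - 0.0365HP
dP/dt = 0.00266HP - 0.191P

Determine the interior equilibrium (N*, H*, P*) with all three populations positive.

N* ≈ 363, H* ≈ 71.8, P* ≈ 4.97

From dP/dt = 0: 0.00266H* = 0.191, so H* = 71.8.
From dN/dt = 0: 1.25(1 - N*/613) = 0.0071·71.8, giving N* = 613·(1 - 0.408) = 363.
From dH/dt = 0: 0.00191·363 - 0.512 = 0.0365P*, so P* = 0.181/0.0365 = 4.97.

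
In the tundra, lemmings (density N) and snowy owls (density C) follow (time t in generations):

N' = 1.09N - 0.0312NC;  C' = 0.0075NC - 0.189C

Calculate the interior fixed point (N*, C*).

Set dC/dt = 0 with C > 0: 0.0075N - 0.189 = 0, so N* = 0.189/0.0075 = 25.2.
Set dN/dt = 0 with N > 0: 1.09 - 0.0312C = 0, so C* = 1.09/0.0312 = 34.9.

N* ≈ 25.2, C* ≈ 34.9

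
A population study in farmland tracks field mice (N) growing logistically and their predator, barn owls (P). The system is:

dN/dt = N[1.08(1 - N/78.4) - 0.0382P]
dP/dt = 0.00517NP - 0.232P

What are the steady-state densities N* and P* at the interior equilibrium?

From dP/dt = 0 with P > 0: 0.00517N* = 0.232, so N* = 44.9.
Substitute into dN/dt = 0: 1.08(1 - 44.9/78.4) = 0.0382P*.
The bracket is 0.428, giving P* = 0.462/0.0382 = 12.1.

N* ≈ 44.9, P* ≈ 12.1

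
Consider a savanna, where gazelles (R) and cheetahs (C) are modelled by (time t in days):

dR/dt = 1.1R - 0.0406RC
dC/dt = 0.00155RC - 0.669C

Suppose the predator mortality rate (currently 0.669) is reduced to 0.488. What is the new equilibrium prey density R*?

At the interior fixed point, setting dC/dt = 0 with C > 0 fixes R* = (predator death rate)/(RC coefficient) — independent of the other coefficients.
With the change, R* = 0.488/0.00155 = 315; it falls from 432.

R* ≈ 315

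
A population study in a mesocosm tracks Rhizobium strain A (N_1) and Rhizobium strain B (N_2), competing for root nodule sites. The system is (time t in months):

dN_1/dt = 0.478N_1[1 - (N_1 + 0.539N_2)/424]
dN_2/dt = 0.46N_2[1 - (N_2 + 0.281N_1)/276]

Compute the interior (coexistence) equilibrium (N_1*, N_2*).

N_1* ≈ 324, N_2* ≈ 185

Setting both brackets to zero gives the nullclines N_1 + 0.539N_2 = 424 and 0.281N_1 + N_2 = 276.
Substituting N_2 = 276 - 0.281N_1 into the first: N_1(1 - 0.539·0.281) = 424 - 0.539·276.
So N_1* = 275/0.849 = 324, and then N_2* = 276 - 0.281·324 = 185.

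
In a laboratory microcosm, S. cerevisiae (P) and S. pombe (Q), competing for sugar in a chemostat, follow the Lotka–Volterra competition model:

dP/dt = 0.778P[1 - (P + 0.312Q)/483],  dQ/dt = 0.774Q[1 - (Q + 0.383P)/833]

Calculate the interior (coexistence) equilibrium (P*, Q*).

P* ≈ 253, Q* ≈ 736

Setting both brackets to zero gives the nullclines P + 0.312Q = 483 and 0.383P + Q = 833.
Substituting Q = 833 - 0.383P into the first: P(1 - 0.312·0.383) = 483 - 0.312·833.
So P* = 223/0.881 = 253, and then Q* = 833 - 0.383·253 = 736.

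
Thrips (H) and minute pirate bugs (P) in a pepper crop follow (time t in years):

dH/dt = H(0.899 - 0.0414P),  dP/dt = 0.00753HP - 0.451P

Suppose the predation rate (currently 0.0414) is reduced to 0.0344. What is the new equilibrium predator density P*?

P* ≈ 26.1

At the interior fixed point, setting dH/dt = 0 with H > 0 fixes P* = (prey growth rate)/(HP coefficient) — independent of the other coefficients.
With the change, P* = 0.899/0.0344 = 26.1; it rises from 21.7.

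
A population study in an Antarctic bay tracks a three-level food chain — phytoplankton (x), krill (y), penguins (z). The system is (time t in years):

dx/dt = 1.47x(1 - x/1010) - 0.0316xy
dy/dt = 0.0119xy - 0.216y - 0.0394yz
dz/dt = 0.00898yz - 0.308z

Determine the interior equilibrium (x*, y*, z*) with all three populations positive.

x* ≈ 265, y* ≈ 34.3, z* ≈ 74.7

From dz/dt = 0: 0.00898y* = 0.308, so y* = 34.3.
From dx/dt = 0: 1.47(1 - x*/1010) = 0.0316·34.3, giving x* = 1010·(1 - 0.737) = 265.
From dy/dt = 0: 0.0119·265 - 0.216 = 0.0394z*, so z* = 2.94/0.0394 = 74.7.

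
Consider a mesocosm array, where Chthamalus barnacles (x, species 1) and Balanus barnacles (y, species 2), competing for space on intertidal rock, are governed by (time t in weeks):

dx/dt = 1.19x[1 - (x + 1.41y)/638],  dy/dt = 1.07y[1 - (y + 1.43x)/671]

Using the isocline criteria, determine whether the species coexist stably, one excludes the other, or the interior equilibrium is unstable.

Compare the nullcline intercepts: K1/α12 = 638/1.41 = 452 < K2 = 671; K2/α21 = 671/1.43 = 469 < K1 = 638.
Since both are reversed, neither can invade when rare; the interior point is a saddle.

unstable coexistence (outcome depends on initial conditions)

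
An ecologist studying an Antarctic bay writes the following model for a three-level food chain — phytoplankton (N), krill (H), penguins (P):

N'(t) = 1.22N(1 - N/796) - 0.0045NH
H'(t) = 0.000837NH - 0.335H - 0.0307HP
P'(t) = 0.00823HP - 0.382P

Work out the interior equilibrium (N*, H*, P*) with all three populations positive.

N* ≈ 660, H* ≈ 46.4, P* ≈ 7.07

From dP/dt = 0: 0.00823H* = 0.382, so H* = 46.4.
From dN/dt = 0: 1.22(1 - N*/796) = 0.0045·46.4, giving N* = 796·(1 - 0.171) = 660.
From dH/dt = 0: 0.000837·660 - 0.335 = 0.0307P*, so P* = 0.217/0.0307 = 7.07.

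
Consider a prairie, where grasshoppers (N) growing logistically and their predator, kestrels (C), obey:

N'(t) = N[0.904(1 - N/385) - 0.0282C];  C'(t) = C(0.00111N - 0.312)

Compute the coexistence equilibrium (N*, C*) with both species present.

From dC/dt = 0 with C > 0: 0.00111N* = 0.312, so N* = 281.
Substitute into dN/dt = 0: 0.904(1 - 281/385) = 0.0282C*.
The bracket is 0.27, giving C* = 0.244/0.0282 = 8.65.

N* ≈ 281, C* ≈ 8.65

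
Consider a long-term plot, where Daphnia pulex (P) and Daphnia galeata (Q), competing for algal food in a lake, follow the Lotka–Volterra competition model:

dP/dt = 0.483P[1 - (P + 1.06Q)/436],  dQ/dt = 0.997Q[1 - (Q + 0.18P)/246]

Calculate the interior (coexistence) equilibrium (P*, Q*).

P* ≈ 217, Q* ≈ 207

Setting both brackets to zero gives the nullclines P + 1.06Q = 436 and 0.18P + Q = 246.
Substituting Q = 246 - 0.18P into the first: P(1 - 1.06·0.18) = 436 - 1.06·246.
So P* = 175/0.809 = 217, and then Q* = 246 - 0.18·217 = 207.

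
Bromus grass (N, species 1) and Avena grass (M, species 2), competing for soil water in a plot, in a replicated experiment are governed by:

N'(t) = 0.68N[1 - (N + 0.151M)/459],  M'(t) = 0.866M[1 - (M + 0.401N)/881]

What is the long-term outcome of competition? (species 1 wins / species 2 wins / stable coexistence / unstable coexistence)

Compare the nullcline intercepts: K1/α12 = 459/0.151 = 3040 > K2 = 881; K2/α21 = 881/0.401 = 2200 > K1 = 459.
Since both inequalities hold, each species can invade when rare, so the interior equilibrium is stable.

stable coexistence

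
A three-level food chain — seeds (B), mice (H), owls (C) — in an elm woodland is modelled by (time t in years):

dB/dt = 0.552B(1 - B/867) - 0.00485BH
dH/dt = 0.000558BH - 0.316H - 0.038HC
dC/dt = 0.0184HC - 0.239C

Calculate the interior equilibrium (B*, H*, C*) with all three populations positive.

From dC/dt = 0: 0.0184H* = 0.239, so H* = 13.
From dB/dt = 0: 0.552(1 - B*/867) = 0.00485·13, giving B* = 867·(1 - 0.114) = 768.
From dH/dt = 0: 0.000558·768 - 0.316 = 0.038C*, so C* = 0.113/0.038 = 2.96.

B* ≈ 768, H* ≈ 13, C* ≈ 2.96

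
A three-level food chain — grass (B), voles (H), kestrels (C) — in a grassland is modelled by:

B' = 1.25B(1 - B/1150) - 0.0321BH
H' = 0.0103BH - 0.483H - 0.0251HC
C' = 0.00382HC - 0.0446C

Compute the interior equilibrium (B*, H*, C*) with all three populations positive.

B* ≈ 805, H* ≈ 11.7, C* ≈ 311

From dC/dt = 0: 0.00382H* = 0.0446, so H* = 11.7.
From dB/dt = 0: 1.25(1 - B*/1150) = 0.0321·11.7, giving B* = 1150·(1 - 0.3) = 805.
From dH/dt = 0: 0.0103·805 - 0.483 = 0.0251C*, so C* = 7.81/0.0251 = 311.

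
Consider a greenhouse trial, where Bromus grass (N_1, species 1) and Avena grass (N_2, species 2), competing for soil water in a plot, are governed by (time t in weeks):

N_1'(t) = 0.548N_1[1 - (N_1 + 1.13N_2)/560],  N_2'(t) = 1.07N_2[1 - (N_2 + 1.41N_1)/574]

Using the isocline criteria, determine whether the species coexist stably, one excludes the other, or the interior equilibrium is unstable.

unstable coexistence (outcome depends on initial conditions)

Compare the nullcline intercepts: K1/α12 = 560/1.13 = 496 < K2 = 574; K2/α21 = 574/1.41 = 407 < K1 = 560.
Since both are reversed, neither can invade when rare; the interior point is a saddle.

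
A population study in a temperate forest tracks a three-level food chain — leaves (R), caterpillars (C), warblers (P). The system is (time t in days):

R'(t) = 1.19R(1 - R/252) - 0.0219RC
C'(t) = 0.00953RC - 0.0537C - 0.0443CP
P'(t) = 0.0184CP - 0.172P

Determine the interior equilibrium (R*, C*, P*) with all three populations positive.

R* ≈ 209, C* ≈ 9.35, P* ≈ 43.7

From dP/dt = 0: 0.0184C* = 0.172, so C* = 9.35.
From dR/dt = 0: 1.19(1 - R*/252) = 0.0219·9.35, giving R* = 252·(1 - 0.172) = 209.
From dC/dt = 0: 0.00953·209 - 0.0537 = 0.0443P*, so P* = 1.93/0.0443 = 43.7.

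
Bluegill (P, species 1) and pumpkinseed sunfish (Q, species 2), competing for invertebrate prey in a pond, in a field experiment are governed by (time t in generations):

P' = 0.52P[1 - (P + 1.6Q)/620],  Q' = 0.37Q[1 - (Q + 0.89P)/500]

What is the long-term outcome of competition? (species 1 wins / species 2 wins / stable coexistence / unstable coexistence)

Compare the nullcline intercepts: K1/α12 = 620/1.6 = 388 < K2 = 500; K2/α21 = 500/0.89 = 562 < K1 = 620.
Since both are reversed, neither can invade when rare; the interior point is a saddle.

unstable coexistence (outcome depends on initial conditions)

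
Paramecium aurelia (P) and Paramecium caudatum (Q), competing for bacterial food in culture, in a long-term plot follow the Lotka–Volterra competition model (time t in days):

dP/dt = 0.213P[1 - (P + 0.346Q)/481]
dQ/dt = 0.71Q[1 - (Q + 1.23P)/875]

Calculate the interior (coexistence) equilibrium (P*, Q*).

Setting both brackets to zero gives the nullclines P + 0.346Q = 481 and 1.23P + Q = 875.
Substituting Q = 875 - 1.23P into the first: P(1 - 0.346·1.23) = 481 - 0.346·875.
So P* = 178/0.574 = 310, and then Q* = 875 - 1.23·310 = 493.

P* ≈ 310, Q* ≈ 493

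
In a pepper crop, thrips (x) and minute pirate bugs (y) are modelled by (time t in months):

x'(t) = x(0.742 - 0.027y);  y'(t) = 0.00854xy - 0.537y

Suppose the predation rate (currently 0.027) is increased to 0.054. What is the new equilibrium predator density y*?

At the interior fixed point, setting dx/dt = 0 with x > 0 fixes y* = (prey growth rate)/(xy coefficient) — independent of the other coefficients.
With the change, y* = 0.742/0.054 = 13.7; it falls from 27.5.

y* ≈ 13.7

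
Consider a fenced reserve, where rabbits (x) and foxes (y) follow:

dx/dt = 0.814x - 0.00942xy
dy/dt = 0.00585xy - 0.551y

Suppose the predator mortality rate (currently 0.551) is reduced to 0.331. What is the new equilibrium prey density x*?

At the interior fixed point, setting dy/dt = 0 with y > 0 fixes x* = (predator death rate)/(xy coefficient) — independent of the other coefficients.
With the change, x* = 0.331/0.00585 = 56.6; it falls from 94.2.

x* ≈ 56.6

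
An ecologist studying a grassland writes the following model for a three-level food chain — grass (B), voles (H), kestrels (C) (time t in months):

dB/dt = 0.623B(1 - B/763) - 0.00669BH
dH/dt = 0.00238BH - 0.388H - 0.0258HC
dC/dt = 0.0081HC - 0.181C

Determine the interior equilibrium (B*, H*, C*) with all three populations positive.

B* ≈ 580, H* ≈ 22.3, C* ≈ 38.5

From dC/dt = 0: 0.0081H* = 0.181, so H* = 22.3.
From dB/dt = 0: 0.623(1 - B*/763) = 0.00669·22.3, giving B* = 763·(1 - 0.24) = 580.
From dH/dt = 0: 0.00238·580 - 0.388 = 0.0258C*, so C* = 0.992/0.0258 = 38.5.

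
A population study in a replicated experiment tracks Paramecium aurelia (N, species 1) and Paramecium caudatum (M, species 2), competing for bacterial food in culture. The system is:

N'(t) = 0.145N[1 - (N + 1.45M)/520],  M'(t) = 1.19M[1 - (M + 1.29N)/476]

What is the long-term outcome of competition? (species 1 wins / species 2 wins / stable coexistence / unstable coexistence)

Compare the nullcline intercepts: K1/α12 = 520/1.45 = 359 < K2 = 476; K2/α21 = 476/1.29 = 369 < K1 = 520.
Since both are reversed, neither can invade when rare; the interior point is a saddle.

unstable coexistence (outcome depends on initial conditions)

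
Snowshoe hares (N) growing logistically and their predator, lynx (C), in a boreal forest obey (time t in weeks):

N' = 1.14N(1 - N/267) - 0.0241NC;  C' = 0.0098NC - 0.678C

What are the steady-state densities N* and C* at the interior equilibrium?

N* ≈ 69.2, C* ≈ 35

From dC/dt = 0 with C > 0: 0.0098N* = 0.678, so N* = 69.2.
Substitute into dN/dt = 0: 1.14(1 - 69.2/267) = 0.0241C*.
The bracket is 0.741, giving C* = 0.845/0.0241 = 35.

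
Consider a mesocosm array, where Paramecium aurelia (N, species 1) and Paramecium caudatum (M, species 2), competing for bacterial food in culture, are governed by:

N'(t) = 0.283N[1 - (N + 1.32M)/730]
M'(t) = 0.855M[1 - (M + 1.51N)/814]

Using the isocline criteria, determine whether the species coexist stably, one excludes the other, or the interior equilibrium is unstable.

unstable coexistence (outcome depends on initial conditions)

Compare the nullcline intercepts: K1/α12 = 730/1.32 = 553 < K2 = 814; K2/α21 = 814/1.51 = 539 < K1 = 730.
Since both are reversed, neither can invade when rare; the interior point is a saddle.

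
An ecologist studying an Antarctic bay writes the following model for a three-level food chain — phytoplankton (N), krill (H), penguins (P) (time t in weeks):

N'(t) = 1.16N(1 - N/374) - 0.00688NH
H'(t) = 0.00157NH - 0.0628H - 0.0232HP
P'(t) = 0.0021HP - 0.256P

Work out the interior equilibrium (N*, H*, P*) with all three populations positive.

From dP/dt = 0: 0.0021H* = 0.256, so H* = 122.
From dN/dt = 0: 1.16(1 - N*/374) = 0.00688·122, giving N* = 374·(1 - 0.723) = 104.
From dH/dt = 0: 0.00157·104 - 0.0628 = 0.0232P*, so P* = 0.0998/0.0232 = 4.3.

N* ≈ 104, H* ≈ 122, P* ≈ 4.3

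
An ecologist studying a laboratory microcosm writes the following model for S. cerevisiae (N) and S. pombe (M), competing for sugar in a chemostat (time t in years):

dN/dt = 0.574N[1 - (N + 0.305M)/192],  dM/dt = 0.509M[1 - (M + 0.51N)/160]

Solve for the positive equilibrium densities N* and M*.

N* ≈ 170, M* ≈ 73.5

Setting both brackets to zero gives the nullclines N + 0.305M = 192 and 0.51N + M = 160.
Substituting M = 160 - 0.51N into the first: N(1 - 0.305·0.51) = 192 - 0.305·160.
So N* = 143/0.844 = 170, and then M* = 160 - 0.51·170 = 73.5.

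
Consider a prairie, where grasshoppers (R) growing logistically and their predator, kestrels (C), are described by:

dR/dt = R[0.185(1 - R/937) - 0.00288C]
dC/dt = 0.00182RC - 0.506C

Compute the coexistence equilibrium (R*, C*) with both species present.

R* ≈ 278, C* ≈ 45.2

From dC/dt = 0 with C > 0: 0.00182R* = 0.506, so R* = 278.
Substitute into dR/dt = 0: 0.185(1 - 278/937) = 0.00288C*.
The bracket is 0.703, giving C* = 0.13/0.00288 = 45.2.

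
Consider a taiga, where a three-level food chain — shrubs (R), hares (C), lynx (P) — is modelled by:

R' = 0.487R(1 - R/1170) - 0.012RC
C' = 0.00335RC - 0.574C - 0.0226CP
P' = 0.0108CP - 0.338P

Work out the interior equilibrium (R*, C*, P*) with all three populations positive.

From dP/dt = 0: 0.0108C* = 0.338, so C* = 31.3.
From dR/dt = 0: 0.487(1 - R*/1170) = 0.012·31.3, giving R* = 1170·(1 - 0.771) = 268.
From dC/dt = 0: 0.00335·268 - 0.574 = 0.0226P*, so P* = 0.323/0.0226 = 14.3.

R* ≈ 268, C* ≈ 31.3, P* ≈ 14.3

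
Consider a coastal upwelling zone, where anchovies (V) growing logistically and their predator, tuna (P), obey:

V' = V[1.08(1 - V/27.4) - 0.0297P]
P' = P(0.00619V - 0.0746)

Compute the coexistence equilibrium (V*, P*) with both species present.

V* ≈ 12.1, P* ≈ 20.4

From dP/dt = 0 with P > 0: 0.00619V* = 0.0746, so V* = 12.1.
Substitute into dV/dt = 0: 1.08(1 - 12.1/27.4) = 0.0297P*.
The bracket is 0.56, giving P* = 0.605/0.0297 = 20.4.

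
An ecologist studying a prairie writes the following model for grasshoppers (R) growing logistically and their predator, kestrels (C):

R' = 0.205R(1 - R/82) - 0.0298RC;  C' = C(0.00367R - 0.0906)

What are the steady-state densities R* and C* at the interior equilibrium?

From dC/dt = 0 with C > 0: 0.00367R* = 0.0906, so R* = 24.7.
Substitute into dR/dt = 0: 0.205(1 - 24.7/82) = 0.0298C*.
The bracket is 0.699, giving C* = 0.143/0.0298 = 4.81.

R* ≈ 24.7, C* ≈ 4.81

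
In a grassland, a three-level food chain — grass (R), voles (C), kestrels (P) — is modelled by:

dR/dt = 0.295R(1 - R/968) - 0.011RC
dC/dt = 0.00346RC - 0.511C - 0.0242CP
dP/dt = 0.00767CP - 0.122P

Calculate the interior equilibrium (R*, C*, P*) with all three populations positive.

From dP/dt = 0: 0.00767C* = 0.122, so C* = 15.9.
From dR/dt = 0: 0.295(1 - R*/968) = 0.011·15.9, giving R* = 968·(1 - 0.593) = 394.
From dC/dt = 0: 0.00346·394 - 0.511 = 0.0242P*, so P* = 0.852/0.0242 = 35.2.

R* ≈ 394, C* ≈ 15.9, P* ≈ 35.2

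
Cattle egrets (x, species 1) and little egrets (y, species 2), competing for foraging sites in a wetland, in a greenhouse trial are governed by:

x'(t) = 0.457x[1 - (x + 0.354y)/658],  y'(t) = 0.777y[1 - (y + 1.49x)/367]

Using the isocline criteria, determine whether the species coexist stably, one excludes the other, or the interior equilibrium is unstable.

Compare the nullcline intercepts: K1/α12 = 658/0.354 = 1860 > K2 = 367; K2/α21 = 367/1.49 = 246 < K1 = 658.
Since the inequalities point opposite ways, species 1 can invade but species 2 cannot.

species 1 excludes species 2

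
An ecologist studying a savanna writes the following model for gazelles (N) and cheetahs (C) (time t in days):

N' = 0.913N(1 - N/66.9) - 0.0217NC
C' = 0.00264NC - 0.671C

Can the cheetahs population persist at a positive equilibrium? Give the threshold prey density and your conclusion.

The predator equation gives dC/dt > 0 only when N > 0.671/0.00264 = 254.
Without the predator, N → K = 66.9. Since 66.9 < 254, the predator cannot invade.

Threshold N = 254; K < 254, so no, the predator goes extinct.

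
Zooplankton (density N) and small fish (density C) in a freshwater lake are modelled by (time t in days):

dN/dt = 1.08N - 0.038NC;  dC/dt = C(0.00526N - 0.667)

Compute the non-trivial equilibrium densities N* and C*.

N* ≈ 127, C* ≈ 28.4

Set dC/dt = 0 with C > 0: 0.00526N - 0.667 = 0, so N* = 0.667/0.00526 = 127.
Set dN/dt = 0 with N > 0: 1.08 - 0.038C = 0, so C* = 1.08/0.038 = 28.4.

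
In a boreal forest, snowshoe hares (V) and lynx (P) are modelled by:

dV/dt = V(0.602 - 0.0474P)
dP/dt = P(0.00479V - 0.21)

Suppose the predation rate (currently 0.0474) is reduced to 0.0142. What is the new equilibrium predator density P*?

At the interior fixed point, setting dV/dt = 0 with V > 0 fixes P* = (prey growth rate)/(VP coefficient) — independent of the other coefficients.
With the change, P* = 0.602/0.0142 = 42.4; it rises from 12.7.

P* ≈ 42.4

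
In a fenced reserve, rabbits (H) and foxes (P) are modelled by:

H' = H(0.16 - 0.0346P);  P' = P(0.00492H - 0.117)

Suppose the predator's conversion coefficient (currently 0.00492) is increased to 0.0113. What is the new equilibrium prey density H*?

H* ≈ 10.4

At the interior fixed point, setting dP/dt = 0 with P > 0 fixes H* = (predator death rate)/(HP coefficient) — independent of the other coefficients.
With the change, H* = 0.117/0.0113 = 10.4; it falls from 23.8.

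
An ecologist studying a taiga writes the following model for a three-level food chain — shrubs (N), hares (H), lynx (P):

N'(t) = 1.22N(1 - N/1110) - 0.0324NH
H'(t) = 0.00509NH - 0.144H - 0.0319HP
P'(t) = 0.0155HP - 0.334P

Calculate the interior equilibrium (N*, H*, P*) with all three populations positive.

From dP/dt = 0: 0.0155H* = 0.334, so H* = 21.5.
From dN/dt = 0: 1.22(1 - N*/1110) = 0.0324·21.5, giving N* = 1110·(1 - 0.572) = 475.
From dH/dt = 0: 0.00509·475 - 0.144 = 0.0319P*, so P* = 2.27/0.0319 = 71.2.

N* ≈ 475, H* ≈ 21.5, P* ≈ 71.2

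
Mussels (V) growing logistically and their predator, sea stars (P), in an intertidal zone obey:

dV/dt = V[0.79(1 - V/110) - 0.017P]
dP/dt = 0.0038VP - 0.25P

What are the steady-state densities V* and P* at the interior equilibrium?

From dP/dt = 0 with P > 0: 0.0038V* = 0.25, so V* = 65.8.
Substitute into dV/dt = 0: 0.79(1 - 65.8/110) = 0.017P*.
The bracket is 0.402, giving P* = 0.318/0.017 = 18.7.

V* ≈ 65.8, P* ≈ 18.7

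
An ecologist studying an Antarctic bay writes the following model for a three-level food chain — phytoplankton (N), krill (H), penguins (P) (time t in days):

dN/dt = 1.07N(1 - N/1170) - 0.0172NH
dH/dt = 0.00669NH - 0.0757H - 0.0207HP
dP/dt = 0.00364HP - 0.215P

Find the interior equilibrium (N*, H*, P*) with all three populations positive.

From dP/dt = 0: 0.00364H* = 0.215, so H* = 59.1.
From dN/dt = 0: 1.07(1 - N*/1170) = 0.0172·59.1, giving N* = 1170·(1 - 0.949) = 59.1.
From dH/dt = 0: 0.00669·59.1 - 0.0757 = 0.0207P*, so P* = 0.32/0.0207 = 15.4.

N* ≈ 59.1, H* ≈ 59.1, P* ≈ 15.4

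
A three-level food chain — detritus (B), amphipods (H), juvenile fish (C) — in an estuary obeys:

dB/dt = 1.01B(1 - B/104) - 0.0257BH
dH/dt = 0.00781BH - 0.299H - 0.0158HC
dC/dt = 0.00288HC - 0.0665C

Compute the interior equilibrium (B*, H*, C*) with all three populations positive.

B* ≈ 42.9, H* ≈ 23.1, C* ≈ 2.28

From dC/dt = 0: 0.00288H* = 0.0665, so H* = 23.1.
From dB/dt = 0: 1.01(1 - B*/104) = 0.0257·23.1, giving B* = 104·(1 - 0.588) = 42.9.
From dH/dt = 0: 0.00781·42.9 - 0.299 = 0.0158C*, so C* = 0.036/0.0158 = 2.28.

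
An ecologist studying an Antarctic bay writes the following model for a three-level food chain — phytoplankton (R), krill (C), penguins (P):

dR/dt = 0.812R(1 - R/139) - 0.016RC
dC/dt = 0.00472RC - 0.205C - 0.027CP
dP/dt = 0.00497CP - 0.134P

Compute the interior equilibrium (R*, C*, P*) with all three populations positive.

R* ≈ 65.2, C* ≈ 27, P* ≈ 3.8

From dP/dt = 0: 0.00497C* = 0.134, so C* = 27.
From dR/dt = 0: 0.812(1 - R*/139) = 0.016·27, giving R* = 139·(1 - 0.531) = 65.2.
From dC/dt = 0: 0.00472·65.2 - 0.205 = 0.027P*, so P* = 0.103/0.027 = 3.8.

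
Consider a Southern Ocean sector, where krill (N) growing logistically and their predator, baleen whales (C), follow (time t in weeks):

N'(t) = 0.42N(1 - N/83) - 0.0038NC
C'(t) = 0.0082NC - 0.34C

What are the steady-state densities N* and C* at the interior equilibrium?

N* ≈ 41.5, C* ≈ 55.3

From dC/dt = 0 with C > 0: 0.0082N* = 0.34, so N* = 41.5.
Substitute into dN/dt = 0: 0.42(1 - 41.5/83) = 0.0038C*.
The bracket is 0.5, giving C* = 0.21/0.0038 = 55.3.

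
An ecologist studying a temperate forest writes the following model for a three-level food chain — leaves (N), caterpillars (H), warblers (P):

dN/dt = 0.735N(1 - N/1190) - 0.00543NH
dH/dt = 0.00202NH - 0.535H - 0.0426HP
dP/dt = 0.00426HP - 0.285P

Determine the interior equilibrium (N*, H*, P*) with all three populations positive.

N* ≈ 602, H* ≈ 66.9, P* ≈ 16

From dP/dt = 0: 0.00426H* = 0.285, so H* = 66.9.
From dN/dt = 0: 0.735(1 - N*/1190) = 0.00543·66.9, giving N* = 1190·(1 - 0.494) = 602.
From dH/dt = 0: 0.00202·602 - 0.535 = 0.0426P*, so P* = 0.681/0.0426 = 16.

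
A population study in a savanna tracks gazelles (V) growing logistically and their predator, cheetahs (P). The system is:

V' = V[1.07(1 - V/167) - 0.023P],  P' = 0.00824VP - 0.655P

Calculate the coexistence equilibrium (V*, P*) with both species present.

V* ≈ 79.5, P* ≈ 24.4

From dP/dt = 0 with P > 0: 0.00824V* = 0.655, so V* = 79.5.
Substitute into dV/dt = 0: 1.07(1 - 79.5/167) = 0.023P*.
The bracket is 0.524, giving P* = 0.561/0.023 = 24.4.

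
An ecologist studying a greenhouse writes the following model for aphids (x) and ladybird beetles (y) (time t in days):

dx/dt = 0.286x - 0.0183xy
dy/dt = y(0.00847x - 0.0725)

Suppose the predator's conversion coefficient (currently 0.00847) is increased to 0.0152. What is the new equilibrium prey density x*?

x* ≈ 4.77

At the interior fixed point, setting dy/dt = 0 with y > 0 fixes x* = (predator death rate)/(xy coefficient) — independent of the other coefficients.
With the change, x* = 0.0725/0.0152 = 4.77; it falls from 8.56.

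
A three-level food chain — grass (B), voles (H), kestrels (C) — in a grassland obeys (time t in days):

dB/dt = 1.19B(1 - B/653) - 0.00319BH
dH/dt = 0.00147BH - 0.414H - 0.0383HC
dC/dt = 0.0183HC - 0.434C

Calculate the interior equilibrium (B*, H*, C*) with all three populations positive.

From dC/dt = 0: 0.0183H* = 0.434, so H* = 23.7.
From dB/dt = 0: 1.19(1 - B*/653) = 0.00319·23.7, giving B* = 653·(1 - 0.0636) = 611.
From dH/dt = 0: 0.00147·611 - 0.414 = 0.0383C*, so C* = 0.485/0.0383 = 12.7.

B* ≈ 611, H* ≈ 23.7, C* ≈ 12.7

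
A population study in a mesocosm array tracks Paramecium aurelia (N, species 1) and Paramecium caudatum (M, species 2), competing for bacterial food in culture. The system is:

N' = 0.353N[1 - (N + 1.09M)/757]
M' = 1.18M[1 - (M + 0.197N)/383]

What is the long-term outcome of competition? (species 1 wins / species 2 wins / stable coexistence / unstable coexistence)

stable coexistence

Compare the nullcline intercepts: K1/α12 = 757/1.09 = 694 > K2 = 383; K2/α21 = 383/0.197 = 1940 > K1 = 757.
Since both inequalities hold, each species can invade when rare, so the interior equilibrium is stable.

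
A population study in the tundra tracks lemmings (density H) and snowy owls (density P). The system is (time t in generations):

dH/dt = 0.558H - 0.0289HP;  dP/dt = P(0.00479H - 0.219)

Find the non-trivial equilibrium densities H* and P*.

H* ≈ 45.7, P* ≈ 19.3

Set dP/dt = 0 with P > 0: 0.00479H - 0.219 = 0, so H* = 0.219/0.00479 = 45.7.
Set dH/dt = 0 with H > 0: 0.558 - 0.0289P = 0, so P* = 0.558/0.0289 = 19.3.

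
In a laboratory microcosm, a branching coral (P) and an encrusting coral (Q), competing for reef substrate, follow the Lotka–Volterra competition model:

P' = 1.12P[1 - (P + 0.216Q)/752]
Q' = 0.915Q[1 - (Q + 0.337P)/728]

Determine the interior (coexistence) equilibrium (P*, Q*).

Setting both brackets to zero gives the nullclines P + 0.216Q = 752 and 0.337P + Q = 728.
Substituting Q = 728 - 0.337P into the first: P(1 - 0.216·0.337) = 752 - 0.216·728.
So P* = 595/0.927 = 641, and then Q* = 728 - 0.337·641 = 512.

P* ≈ 641, Q* ≈ 512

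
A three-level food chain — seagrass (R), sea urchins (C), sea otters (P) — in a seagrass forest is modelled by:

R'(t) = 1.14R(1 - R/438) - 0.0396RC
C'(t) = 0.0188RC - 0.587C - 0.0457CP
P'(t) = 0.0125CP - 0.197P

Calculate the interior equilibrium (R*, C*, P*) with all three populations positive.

From dP/dt = 0: 0.0125C* = 0.197, so C* = 15.8.
From dR/dt = 0: 1.14(1 - R*/438) = 0.0396·15.8, giving R* = 438·(1 - 0.547) = 198.
From dC/dt = 0: 0.0188·198 - 0.587 = 0.0457P*, so P* = 3.14/0.0457 = 68.7.

R* ≈ 198, C* ≈ 15.8, P* ≈ 68.7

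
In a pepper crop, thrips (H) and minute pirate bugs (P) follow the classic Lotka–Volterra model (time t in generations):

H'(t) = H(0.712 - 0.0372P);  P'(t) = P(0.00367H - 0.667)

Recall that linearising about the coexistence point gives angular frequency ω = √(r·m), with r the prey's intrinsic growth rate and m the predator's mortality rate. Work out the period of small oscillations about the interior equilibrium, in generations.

T ≈ 9.12 generations

Here r = 0.712 and m = 0.667, so r·m = 0.475.
ω = √0.475 = 0.689 per generation, hence T = 2π/ω ≈ 9.12 generations.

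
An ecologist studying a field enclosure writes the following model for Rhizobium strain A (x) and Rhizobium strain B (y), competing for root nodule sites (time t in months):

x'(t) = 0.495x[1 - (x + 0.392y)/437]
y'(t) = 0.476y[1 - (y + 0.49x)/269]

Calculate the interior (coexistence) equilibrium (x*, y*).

Setting both brackets to zero gives the nullclines x + 0.392y = 437 and 0.49x + y = 269.
Substituting y = 269 - 0.49x into the first: x(1 - 0.392·0.49) = 437 - 0.392·269.
So x* = 332/0.808 = 410, and then y* = 269 - 0.49·410 = 67.9.

x* ≈ 410, y* ≈ 67.9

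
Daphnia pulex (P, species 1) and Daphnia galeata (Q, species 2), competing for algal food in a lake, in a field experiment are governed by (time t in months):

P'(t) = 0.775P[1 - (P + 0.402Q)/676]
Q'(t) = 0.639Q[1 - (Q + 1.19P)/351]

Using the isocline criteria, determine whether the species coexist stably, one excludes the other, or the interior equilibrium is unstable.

Compare the nullcline intercepts: K1/α12 = 676/0.402 = 1680 > K2 = 351; K2/α21 = 351/1.19 = 295 < K1 = 676.
Since the inequalities point opposite ways, species 1 can invade but species 2 cannot.

species 1 excludes species 2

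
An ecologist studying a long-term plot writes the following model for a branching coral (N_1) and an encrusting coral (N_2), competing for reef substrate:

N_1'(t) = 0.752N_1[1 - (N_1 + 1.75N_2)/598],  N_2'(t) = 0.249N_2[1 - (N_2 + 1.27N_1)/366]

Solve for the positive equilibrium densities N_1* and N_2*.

Setting both brackets to zero gives the nullclines N_1 + 1.75N_2 = 598 and 1.27N_1 + N_2 = 366.
Substituting N_2 = 366 - 1.27N_1 into the first: N_1(1 - 1.75·1.27) = 598 - 1.75·366.
So N_1* = -42.5/-1.22 = 34.8, and then N_2* = 366 - 1.27·34.8 = 322.

N_1* ≈ 34.8, N_2* ≈ 322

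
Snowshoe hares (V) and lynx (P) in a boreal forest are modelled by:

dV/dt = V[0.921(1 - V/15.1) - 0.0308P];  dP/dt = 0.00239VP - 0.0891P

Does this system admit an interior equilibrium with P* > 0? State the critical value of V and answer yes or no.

Threshold V = 37.3; K < 37.3, so no, the predator goes extinct.

The predator equation gives dP/dt > 0 only when V > 0.0891/0.00239 = 37.3.
Without the predator, V → K = 15.1. Since 15.1 < 37.3, the predator cannot invade.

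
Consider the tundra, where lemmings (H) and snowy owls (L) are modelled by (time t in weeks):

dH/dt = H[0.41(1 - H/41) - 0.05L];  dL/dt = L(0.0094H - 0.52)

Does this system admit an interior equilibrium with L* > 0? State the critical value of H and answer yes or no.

Threshold H = 55.3; K < 55.3, so no, the predator goes extinct.

The predator equation gives dL/dt > 0 only when H > 0.52/0.0094 = 55.3.
Without the predator, H → K = 41. Since 41 < 55.3, the predator cannot invade.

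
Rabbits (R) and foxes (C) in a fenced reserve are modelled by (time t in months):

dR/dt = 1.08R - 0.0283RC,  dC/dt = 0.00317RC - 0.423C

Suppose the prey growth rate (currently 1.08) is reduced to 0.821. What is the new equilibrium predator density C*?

At the interior fixed point, setting dR/dt = 0 with R > 0 fixes C* = (prey growth rate)/(RC coefficient) — independent of the other coefficients.
With the change, C* = 0.821/0.0283 = 29; it falls from 38.2.

C* ≈ 29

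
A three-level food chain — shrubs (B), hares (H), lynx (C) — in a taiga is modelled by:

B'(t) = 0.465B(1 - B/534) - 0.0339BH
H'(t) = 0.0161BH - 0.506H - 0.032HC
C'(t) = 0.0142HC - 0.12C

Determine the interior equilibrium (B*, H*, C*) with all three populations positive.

B* ≈ 205, H* ≈ 8.45, C* ≈ 87.3

From dC/dt = 0: 0.0142H* = 0.12, so H* = 8.45.
From dB/dt = 0: 0.465(1 - B*/534) = 0.0339·8.45, giving B* = 534·(1 - 0.616) = 205.
From dH/dt = 0: 0.0161·205 - 0.506 = 0.032C*, so C* = 2.79/0.032 = 87.3.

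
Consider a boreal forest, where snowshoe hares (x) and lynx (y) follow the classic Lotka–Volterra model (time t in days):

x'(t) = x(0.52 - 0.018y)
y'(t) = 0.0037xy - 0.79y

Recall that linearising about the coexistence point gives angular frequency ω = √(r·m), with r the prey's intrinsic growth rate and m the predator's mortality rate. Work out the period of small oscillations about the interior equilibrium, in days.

Here r = 0.52 and m = 0.79, so r·m = 0.411.
ω = √0.411 = 0.641 per day, hence T = 2π/ω ≈ 9.8 days.

T ≈ 9.8 days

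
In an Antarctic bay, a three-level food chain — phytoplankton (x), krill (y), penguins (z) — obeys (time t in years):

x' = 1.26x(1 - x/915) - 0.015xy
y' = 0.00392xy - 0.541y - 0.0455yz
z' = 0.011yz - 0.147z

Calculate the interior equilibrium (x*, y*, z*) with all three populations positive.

From dz/dt = 0: 0.011y* = 0.147, so y* = 13.4.
From dx/dt = 0: 1.26(1 - x*/915) = 0.015·13.4, giving x* = 915·(1 - 0.159) = 769.
From dy/dt = 0: 0.00392·769 - 0.541 = 0.0455z*, so z* = 2.48/0.0455 = 54.4.

x* ≈ 769, y* ≈ 13.4, z* ≈ 54.4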